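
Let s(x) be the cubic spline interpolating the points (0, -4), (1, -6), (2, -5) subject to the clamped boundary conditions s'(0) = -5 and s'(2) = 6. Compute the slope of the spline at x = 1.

With M_i denoting the second derivative at x_i, h_i = 1, 1, and Δ_i = (y_(i+1) − y_i)/h_i = -2, 1:
  1·M_0 + 4·M_1 + 1·M_2 = 6(Δ_1 - Δ_0) = 18
Clamped end conditions give two more equations: 2h_0·M_0 + h_0·M_1 = 6(Δ_0 - s'(0)) = 18 and h_1·M_1 + 2h_1·M_2 = 6(s'(2) - Δ_1) = 30.
Solving: M_0 = 10, M_1 = -2, M_2 = 16.
On [1, 2], s'(x) = b_1 + 2c_1·(x - 1) + 3d_1·(x - 1)² with b_1 = Δ_1 - h_1(2M_1 + M_2)/6 = -1, c_1 = M_1/2 = -1, d_1 = (M_2 - M_1)/(6h_1) = 3. So s'(1) = -1.

-1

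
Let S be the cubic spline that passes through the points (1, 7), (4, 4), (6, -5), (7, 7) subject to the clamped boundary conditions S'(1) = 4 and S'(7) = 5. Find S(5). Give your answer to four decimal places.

-4.9386

Let m_i = S''(x_i). Step sizes h_i = 3, 2, 1; slopes of the chords Δ_i = (y_(i+1) - y_i)/h_i = -1, -9/2, 12.
  3·m_0 + 10·m_1 + 2·m_2 = 6(Δ_1 - Δ_0) = -21
  2·m_1 + 6·m_2 + 1·m_3 = 6(Δ_2 - Δ_1) = 99
Clamped end conditions give two more equations: 2h_0·m_0 + h_0·m_1 = 6(Δ_0 - S'(1)) = -30 and h_2·m_2 + 2h_2·m_3 = 6(S'(7) - Δ_2) = -42.
Solving: m_0 = -103/57, m_1 = -364/57, m_2 = 1376/57, m_3 = -1885/57.
On [4, 6], S(t) = 4 - 315/38·(t - 4) - 182/57·(t - 4)² + 145/57·(t - 4)³.
With (t - 4) = 1: S(5) = -563/114.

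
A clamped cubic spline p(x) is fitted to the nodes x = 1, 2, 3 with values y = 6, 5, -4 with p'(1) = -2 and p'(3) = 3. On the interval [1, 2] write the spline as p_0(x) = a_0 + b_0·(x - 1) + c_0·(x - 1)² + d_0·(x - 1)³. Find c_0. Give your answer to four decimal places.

Let M_i = p''(x_i). Step sizes h_i = 1, 1; slopes of the chords Δ_i = (y_(i+1) - y_i)/h_i = -1, -9.
  1·M_0 + 4·M_1 + 1·M_2 = 6(Δ_1 - Δ_0) = -48
Clamped end conditions give two more equations: 2h_0·M_0 + h_0·M_1 = 6(Δ_0 - p'(1)) = 6 and h_1·M_1 + 2h_1·M_2 = 6(p'(3) - Δ_1) = 72.
Forward elimination and back-substitution give M_0 = 35/2, M_1 = -29, M_2 = 101/2.
On [1, 2], with p_0(x) = a_0 + b_0·(x - 1) + c_0·(x - 1)² + d_0·(x - 1)³: c_0 = M_0/2 = 35/4, d_0 = (M_1 - M_0)/(6h_0) = -31/4, b_0 = Δ_0 - h_0(2M_0 + M_1)/6 = -2.

8.7500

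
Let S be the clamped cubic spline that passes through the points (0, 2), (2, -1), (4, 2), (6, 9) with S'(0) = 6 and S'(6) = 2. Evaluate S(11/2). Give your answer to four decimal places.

Let σ_i = S''(x_i). Step sizes h_i = 2, 2, 2; slopes of the chords Δ_i = (y_(i+1) - y_i)/h_i = -3/2, 3/2, 7/2.
  2·σ_0 + 8·σ_1 + 2·σ_2 = 6(Δ_1 - Δ_0) = 18
  2·σ_1 + 8·σ_2 + 2·σ_3 = 6(Δ_2 - Δ_1) = 12
Clamped end conditions give two more equations: 2h_0·σ_0 + h_0·σ_1 = 6(Δ_0 - S'(0)) = -45 and h_2·σ_2 + 2h_2·σ_3 = 6(S'(6) - Δ_2) = -9.
Forward elimination and back-substitution give σ_0 = -421/30, σ_1 = 167/30, σ_2 = 23/30, σ_3 = -79/30.
On [4, 6], S(x) = 2 + 58/15·(x - 4) + 23/60·(x - 4)² - 17/60·(x - 4)³.
With (x - 4) = 3/2: S(11/2) = 1233/160.

7.7063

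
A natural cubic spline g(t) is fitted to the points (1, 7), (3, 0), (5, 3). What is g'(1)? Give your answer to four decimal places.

-4.7500

Let σ_i = g''(x_i). Step sizes h_i = 2, 2; slopes of the chords Δ_i = (y_(i+1) - y_i)/h_i = -7/2, 3/2.
  2·σ_0 + 8·σ_1 + 2·σ_2 = 6(Δ_1 - Δ_0) = 30
Natural end conditions: σ_0 = σ_2 = 0.
Solving the tridiagonal system: σ_0 = 0, σ_1 = 15/4, σ_2 = 0.
On [1, 3], g'(t) = b_0 + 2c_0·(t - 1) + 3d_0·(t - 1)² with b_0 = Δ_0 - h_0(2σ_0 + σ_1)/6 = -19/4, c_0 = σ_0/2 = 0, d_0 = (σ_1 - σ_0)/(6h_0) = 5/16. So g'(1) = -19/4.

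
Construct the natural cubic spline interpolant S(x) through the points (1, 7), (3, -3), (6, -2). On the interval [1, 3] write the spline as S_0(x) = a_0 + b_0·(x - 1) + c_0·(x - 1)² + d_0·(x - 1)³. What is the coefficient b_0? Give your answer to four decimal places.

Put M_i = S'' at the i-th knot. Here h = (2, 3) and Δ = (-5, 1/3), so the interior equations h_(i-1)·M_(i-1) + 2(h_(i-1)+h_i)·M_i + h_i·M_(i+1) = 6(Δ_i − Δ_(i-1)) read
  2·M_0 + 10·M_1 + 3·M_2 = 6(Δ_1 - Δ_0) = 32
Natural end conditions: M_0 = M_2 = 0.
Hence M_0 = 0, M_1 = 16/5, M_2 = 0.
On [1, 3], with S_0(x) = a_0 + b_0·(x - 1) + c_0·(x - 1)² + d_0·(x - 1)³: c_0 = M_0/2 = 0, d_0 = (M_1 - M_0)/(6h_0) = 4/15, b_0 = Δ_0 - h_0(2M_0 + M_1)/6 = -91/15.

-6.0667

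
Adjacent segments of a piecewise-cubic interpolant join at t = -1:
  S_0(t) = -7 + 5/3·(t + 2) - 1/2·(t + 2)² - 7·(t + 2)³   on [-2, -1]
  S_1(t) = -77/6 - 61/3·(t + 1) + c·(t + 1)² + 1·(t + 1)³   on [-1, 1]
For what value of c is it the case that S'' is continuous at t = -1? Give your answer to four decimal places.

S_0''(t) = -1 - 42·(t + 2), so S_0''(-1) = -43. On the right, S_1''(-1) = 2c, so c = -43/2.

-21.5000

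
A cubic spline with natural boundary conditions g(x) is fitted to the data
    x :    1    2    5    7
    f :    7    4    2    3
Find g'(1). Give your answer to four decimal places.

-3.2793

With M_i denoting the second derivative at x_i, h_i = 1, 3, 2, and Δ_i = (y_(i+1) − y_i)/h_i = -3, -2/3, 1/2:
  1·M_0 + 8·M_1 + 3·M_2 = 6(Δ_1 - Δ_0) = 14
  3·M_1 + 10·M_2 + 2·M_3 = 6(Δ_2 - Δ_1) = 7
Natural end conditions: M_0 = M_3 = 0.
Solving: M_0 = 0, M_1 = 119/71, M_2 = 14/71, M_3 = 0.
On [1, 2], g'(x) = b_0 + 2c_0·(x - 1) + 3d_0·(x - 1)² with b_0 = Δ_0 - h_0(2M_0 + M_1)/6 = -1397/426, c_0 = M_0/2 = 0, d_0 = (M_1 - M_0)/(6h_0) = 119/426. So g'(1) = -1397/426.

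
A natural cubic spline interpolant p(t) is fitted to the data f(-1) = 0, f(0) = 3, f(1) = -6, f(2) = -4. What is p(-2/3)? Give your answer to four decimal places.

2.1654

Put M_i = p'' at the i-th knot. Here h = (1, 1, 1) and Δ = (3, -9, 2), so the interior equations h_(i-1)·M_(i-1) + 2(h_(i-1)+h_i)·M_i + h_i·M_(i+1) = 6(Δ_i − Δ_(i-1)) read
  1·M_0 + 4·M_1 + 1·M_2 = 6(Δ_1 - Δ_0) = -72
  1·M_1 + 4·M_2 + 1·M_3 = 6(Δ_2 - Δ_1) = 66
Natural end conditions: M_0 = M_3 = 0.
Solving: M_0 = 0, M_1 = -118/5, M_2 = 112/5, M_3 = 0.
On [-1, 0], p(t) = 0 + 104/15·(t + 1) + 0·(t + 1)² - 59/15·(t + 1)³.
With (t + 1) = 1/3: p(-2/3) = 877/405.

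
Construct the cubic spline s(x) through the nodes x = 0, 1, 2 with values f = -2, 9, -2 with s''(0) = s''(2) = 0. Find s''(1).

-33

Put M_i = s'' at the i-th knot. Here h = (1, 1) and Δ = (11, -11), so the interior equations h_(i-1)·M_(i-1) + 2(h_(i-1)+h_i)·M_i + h_i·M_(i+1) = 6(Δ_i − Δ_(i-1)) read
  1·M_0 + 4·M_1 + 1·M_2 = 6(Δ_1 - Δ_0) = -132
Natural end conditions: M_0 = M_2 = 0.
Hence M_0 = 0, M_1 = -33, M_2 = 0.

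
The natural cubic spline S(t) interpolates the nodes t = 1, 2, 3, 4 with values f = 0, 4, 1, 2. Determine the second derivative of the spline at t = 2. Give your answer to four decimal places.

-12.8000

With σ_i denoting the second derivative at x_i, h_i = 1, 1, 1, and Δ_i = (y_(i+1) − y_i)/h_i = 4, -3, 1:
  1·σ_0 + 4·σ_1 + 1·σ_2 = 6(Δ_1 - Δ_0) = -42
  1·σ_1 + 4·σ_2 + 1·σ_3 = 6(Δ_2 - Δ_1) = 24
Natural end conditions: σ_0 = σ_3 = 0.
Solving the tridiagonal system: σ_0 = 0, σ_1 = -64/5, σ_2 = 46/5, σ_3 = 0.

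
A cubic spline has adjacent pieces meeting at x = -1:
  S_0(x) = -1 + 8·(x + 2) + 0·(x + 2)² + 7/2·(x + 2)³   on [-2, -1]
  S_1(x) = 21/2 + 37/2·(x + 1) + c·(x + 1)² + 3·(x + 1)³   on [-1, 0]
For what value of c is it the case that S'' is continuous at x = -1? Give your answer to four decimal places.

10.5000

S_0''(x) = 0 + 21·(x + 2), so S_0''(-1) = 21. On the right, S_1''(-1) = 2c, so c = 21/2.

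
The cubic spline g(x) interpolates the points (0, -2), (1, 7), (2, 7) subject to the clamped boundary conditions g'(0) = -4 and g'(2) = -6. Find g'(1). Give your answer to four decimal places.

9.2500

Let M_i = g''(x_i). Step sizes h_i = 1, 1; slopes of the chords Δ_i = (y_(i+1) - y_i)/h_i = 9, 0.
  1·M_0 + 4·M_1 + 1·M_2 = 6(Δ_1 - Δ_0) = -54
Clamped end conditions give two more equations: 2h_0·M_0 + h_0·M_1 = 6(Δ_0 - g'(0)) = 78 and h_1·M_1 + 2h_1·M_2 = 6(g'(2) - Δ_1) = -36.
Solving: M_0 = 103/2, M_1 = -25, M_2 = -11/2.
On [1, 2], g'(x) = b_1 + 2c_1·(x - 1) + 3d_1·(x - 1)² with b_1 = Δ_1 - h_1(2M_1 + M_2)/6 = 37/4, c_1 = M_1/2 = -25/2, d_1 = (M_2 - M_1)/(6h_1) = 13/4. So g'(1) = 37/4.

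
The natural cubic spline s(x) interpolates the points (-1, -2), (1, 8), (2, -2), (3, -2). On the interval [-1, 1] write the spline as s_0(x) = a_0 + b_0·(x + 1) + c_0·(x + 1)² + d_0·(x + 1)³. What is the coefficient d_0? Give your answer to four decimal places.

-1.5217

Put M_i = s'' at the i-th knot. Here h = (2, 1, 1) and Δ = (5, -10, 0), so the interior equations h_(i-1)·M_(i-1) + 2(h_(i-1)+h_i)·M_i + h_i·M_(i+1) = 6(Δ_i − Δ_(i-1)) read
  2·M_0 + 6·M_1 + 1·M_2 = 6(Δ_1 - Δ_0) = -90
  1·M_1 + 4·M_2 + 1·M_3 = 6(Δ_2 - Δ_1) = 60
Natural end conditions: M_0 = M_3 = 0.
Solving the tridiagonal system: M_0 = 0, M_1 = -420/23, M_2 = 450/23, M_3 = 0.
On [-1, 1], with s_0(x) = a_0 + b_0·(x + 1) + c_0·(x + 1)² + d_0·(x + 1)³: c_0 = M_0/2 = 0, d_0 = (M_1 - M_0)/(6h_0) = -35/23, b_0 = Δ_0 - h_0(2M_0 + M_1)/6 = 255/23.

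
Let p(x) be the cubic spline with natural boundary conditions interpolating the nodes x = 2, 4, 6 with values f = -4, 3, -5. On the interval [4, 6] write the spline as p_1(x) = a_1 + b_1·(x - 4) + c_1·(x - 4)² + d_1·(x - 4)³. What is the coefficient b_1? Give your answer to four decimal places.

-0.2500

Let M_i = p''(x_i). Step sizes h_i = 2, 2; slopes of the chords Δ_i = (y_(i+1) - y_i)/h_i = 7/2, -4.
  2·M_0 + 8·M_1 + 2·M_2 = 6(Δ_1 - Δ_0) = -45
Natural end conditions: M_0 = M_2 = 0.
Solving: M_0 = 0, M_1 = -45/8, M_2 = 0.
On [4, 6], with p_1(x) = a_1 + b_1·(x - 4) + c_1·(x - 4)² + d_1·(x - 4)³: c_1 = M_1/2 = -45/16, d_1 = (M_2 - M_1)/(6h_1) = 15/32, b_1 = Δ_1 - h_1(2M_1 + M_2)/6 = -1/4.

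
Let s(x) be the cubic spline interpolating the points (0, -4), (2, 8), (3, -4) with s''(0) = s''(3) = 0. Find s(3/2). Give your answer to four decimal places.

8.9375

With σ_i denoting the second derivative at x_i, h_i = 2, 1, and Δ_i = (y_(i+1) − y_i)/h_i = 6, -12:
  2·σ_0 + 6·σ_1 + 1·σ_2 = 6(Δ_1 - Δ_0) = -108
Natural end conditions: σ_0 = σ_2 = 0.
Solving the tridiagonal system: σ_0 = 0, σ_1 = -18, σ_2 = 0.
On [0, 2], s(x) = -4 + 12·x + 0·x² - 3/2·x³.
With x = 3/2: s(3/2) = 143/16.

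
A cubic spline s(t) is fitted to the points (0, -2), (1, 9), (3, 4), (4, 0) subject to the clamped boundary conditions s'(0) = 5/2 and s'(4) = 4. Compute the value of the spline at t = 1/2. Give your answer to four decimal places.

Let σ_i = s''(x_i). Step sizes h_i = 1, 2, 1; slopes of the chords Δ_i = (y_(i+1) - y_i)/h_i = 11, -5/2, -4.
  1·σ_0 + 6·σ_1 + 2·σ_2 = 6(Δ_1 - Δ_0) = -81
  2·σ_1 + 6·σ_2 + 1·σ_3 = 6(Δ_2 - Δ_1) = -9
Clamped end conditions give two more equations: 2h_0·σ_0 + h_0·σ_1 = 6(Δ_0 - s'(0)) = 51 and h_2·σ_2 + 2h_2·σ_3 = 6(s'(4) - Δ_2) = 48.
Forward elimination and back-substitution give σ_0 = 177/5, σ_1 = -99/5, σ_2 = 6/5, σ_3 = 117/5.
On [0, 1], s(t) = -2 + 5/2·t + 177/10·t² - 46/5·t³.
With t = 1/2: s(1/2) = 101/40.

2.5250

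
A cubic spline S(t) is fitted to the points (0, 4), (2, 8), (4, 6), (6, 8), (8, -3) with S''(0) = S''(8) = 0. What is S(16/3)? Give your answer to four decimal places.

8.0278

Write M_i for S''(x_i). With h_i = 2, 2, 2, 2 and divided differences Δ_i = 2, -1, 1, -11/2, the continuity of S' gives the tridiagonal system
  2·M_0 + 8·M_1 + 2·M_2 = 6(Δ_1 - Δ_0) = -18
  2·M_1 + 8·M_2 + 2·M_3 = 6(Δ_2 - Δ_1) = 12
  2·M_2 + 8·M_3 + 2·M_4 = 6(Δ_3 - Δ_2) = -39
Natural end conditions: M_0 = M_4 = 0.
Hence M_0 = 0, M_1 = -51/16, M_2 = 15/4, M_3 = -93/16, M_4 = 0.
On [4, 6], S(t) = 6 + 7/16·(t - 4) + 15/8·(t - 4)² - 51/64·(t - 4)³.
With (t - 4) = 4/3: S(16/3) = 289/36.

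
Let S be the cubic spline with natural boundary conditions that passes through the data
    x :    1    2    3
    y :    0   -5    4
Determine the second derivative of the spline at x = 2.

21

Let M_i = S''(x_i). Step sizes h_i = 1, 1; slopes of the chords Δ_i = (y_(i+1) - y_i)/h_i = -5, 9.
  1·M_0 + 4·M_1 + 1·M_2 = 6(Δ_1 - Δ_0) = 84
Natural end conditions: M_0 = M_2 = 0.
Forward elimination and back-substitution give M_0 = 0, M_1 = 21, M_2 = 0.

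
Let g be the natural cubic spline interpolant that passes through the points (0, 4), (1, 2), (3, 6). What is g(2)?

3

Let M_i = g''(x_i). Step sizes h_i = 1, 2; slopes of the chords Δ_i = (y_(i+1) - y_i)/h_i = -2, 2.
  1·M_0 + 6·M_1 + 2·M_2 = 6(Δ_1 - Δ_0) = 24
Natural end conditions: M_0 = M_2 = 0.
Forward elimination and back-substitution give M_0 = 0, M_1 = 4, M_2 = 0.
On [1, 3], g(t) = 2 - 2/3·(t - 1) + 2·(t - 1)² - 1/3·(t - 1)³.
With (t - 1) = 1: g(2) = 3.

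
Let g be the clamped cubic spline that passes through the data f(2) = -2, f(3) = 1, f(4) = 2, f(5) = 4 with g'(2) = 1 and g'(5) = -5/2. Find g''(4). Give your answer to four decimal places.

Write M_i for g''(x_i). With h_i = 1, 1, 1 and divided differences Δ_i = 3, 1, 2, the continuity of g' gives the tridiagonal system
  1·M_0 + 4·M_1 + 1·M_2 = 6(Δ_1 - Δ_0) = -12
  1·M_1 + 4·M_2 + 1·M_3 = 6(Δ_2 - Δ_1) = 6
Clamped end conditions give two more equations: 2h_0·M_0 + h_0·M_1 = 6(Δ_0 - g'(2)) = 12 and h_2·M_2 + 2h_2·M_3 = 6(g'(5) - Δ_2) = -27.
Solving: M_0 = 29/3, M_1 = -22/3, M_2 = 23/3, M_3 = -52/3.

7.6667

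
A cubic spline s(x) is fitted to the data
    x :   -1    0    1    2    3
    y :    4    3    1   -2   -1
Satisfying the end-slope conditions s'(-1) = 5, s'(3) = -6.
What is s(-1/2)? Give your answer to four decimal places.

Let M_i = s''(x_i). Step sizes h_i = 1, 1, 1, 1; slopes of the chords Δ_i = (y_(i+1) - y_i)/h_i = -1, -2, -3, 1.
  1·M_0 + 4·M_1 + 1·M_2 = 6(Δ_1 - Δ_0) = -6
  1·M_1 + 4·M_2 + 1·M_3 = 6(Δ_2 - Δ_1) = -6
  1·M_2 + 4·M_3 + 1·M_4 = 6(Δ_3 - Δ_2) = 24
Clamped end conditions give two more equations: 2h_0·M_0 + h_0·M_1 = 6(Δ_0 - s'(-1)) = -36 and h_3·M_3 + 2h_3·M_4 = 6(s'(3) - Δ_3) = -42.
Solving: M_0 = -289/14, M_1 = 37/7, M_2 = -13/2, M_3 = 103/7, M_4 = -397/14.
On [-1, 0], s(x) = 4 + 5·(x + 1) - 289/28·(x + 1)² + 121/28·(x + 1)³.
With (x + 1) = 1/2: s(-1/2) = 999/224.

4.4598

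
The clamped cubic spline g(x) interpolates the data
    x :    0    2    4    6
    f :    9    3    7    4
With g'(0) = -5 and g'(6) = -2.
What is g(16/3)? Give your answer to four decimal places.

5.4889

Put M_i = g'' at the i-th knot. Here h = (2, 2, 2) and Δ = (-3, 2, -3/2), so the interior equations h_(i-1)·M_(i-1) + 2(h_(i-1)+h_i)·M_i + h_i·M_(i+1) = 6(Δ_i − Δ_(i-1)) read
  2·M_0 + 8·M_1 + 2·M_2 = 6(Δ_1 - Δ_0) = 30
  2·M_1 + 8·M_2 + 2·M_3 = 6(Δ_2 - Δ_1) = -21
Clamped end conditions give two more equations: 2h_0·M_0 + h_0·M_1 = 6(Δ_0 - g'(0)) = 12 and h_2·M_2 + 2h_2·M_3 = 6(g'(6) - Δ_2) = -3.
Hence M_0 = 7/10, M_1 = 23/5, M_2 = -41/10, M_3 = 13/10.
On [4, 6], g(x) = 7 + 4/5·(x - 4) - 41/20·(x - 4)² + 9/20·(x - 4)³.
With (x - 4) = 4/3: g(16/3) = 247/45.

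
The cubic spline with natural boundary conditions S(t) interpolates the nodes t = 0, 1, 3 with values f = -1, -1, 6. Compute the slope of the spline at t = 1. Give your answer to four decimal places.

1.1667

Write M_i for S''(x_i). With h_i = 1, 2 and divided differences Δ_i = 0, 7/2, the continuity of S' gives the tridiagonal system
  1·M_0 + 6·M_1 + 2·M_2 = 6(Δ_1 - Δ_0) = 21
Natural end conditions: M_0 = M_2 = 0.
Forward elimination and back-substitution give M_0 = 0, M_1 = 7/2, M_2 = 0.
On [1, 3], S'(t) = b_1 + 2c_1·(t - 1) + 3d_1·(t - 1)² with b_1 = Δ_1 - h_1(2M_1 + M_2)/6 = 7/6, c_1 = M_1/2 = 7/4, d_1 = (M_2 - M_1)/(6h_1) = -7/24. So S'(1) = 7/6.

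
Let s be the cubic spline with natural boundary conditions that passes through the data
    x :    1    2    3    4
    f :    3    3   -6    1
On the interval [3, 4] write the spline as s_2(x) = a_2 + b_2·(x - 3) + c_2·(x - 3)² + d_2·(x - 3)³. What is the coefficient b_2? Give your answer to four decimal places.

-2.7333

Write m_i for s''(x_i). With h_i = 1, 1, 1 and divided differences Δ_i = 0, -9, 7, the continuity of s' gives the tridiagonal system
  1·m_0 + 4·m_1 + 1·m_2 = 6(Δ_1 - Δ_0) = -54
  1·m_1 + 4·m_2 + 1·m_3 = 6(Δ_2 - Δ_1) = 96
Natural end conditions: m_0 = m_3 = 0.
Solving: m_0 = 0, m_1 = -104/5, m_2 = 146/5, m_3 = 0.
On [3, 4], with s_2(x) = a_2 + b_2·(x - 3) + c_2·(x - 3)² + d_2·(x - 3)³: c_2 = m_2/2 = 73/5, d_2 = (m_3 - m_2)/(6h_2) = -73/15, b_2 = Δ_2 - h_2(2m_2 + m_3)/6 = -41/15.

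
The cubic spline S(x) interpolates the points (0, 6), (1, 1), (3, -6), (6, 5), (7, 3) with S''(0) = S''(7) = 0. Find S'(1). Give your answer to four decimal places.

-5.2140

Put σ_i = S'' at the i-th knot. Here h = (1, 2, 3, 1) and Δ = (-5, -7/2, 11/3, -2), so the interior equations h_(i-1)·σ_(i-1) + 2(h_(i-1)+h_i)·σ_i + h_i·σ_(i+1) = 6(Δ_i − Δ_(i-1)) read
  1·σ_0 + 6·σ_1 + 2·σ_2 = 6(Δ_1 - Δ_0) = 9
  2·σ_1 + 10·σ_2 + 3·σ_3 = 6(Δ_2 - Δ_1) = 43
  3·σ_2 + 8·σ_3 + 1·σ_4 = 6(Δ_3 - Δ_2) = -34
Natural end conditions: σ_0 = σ_4 = 0.
Solving the tridiagonal system: σ_0 = 0, σ_1 = -253/394, σ_2 = 1266/197, σ_3 = -1312/197, σ_4 = 0.
On [1, 3], S'(x) = b_1 + 2c_1·(x - 1) + 3d_1·(x - 1)² with b_1 = Δ_1 - h_1(2σ_1 + σ_2)/6 = -6163/1182, c_1 = σ_1/2 = -253/788, d_1 = (σ_2 - σ_1)/(6h_1) = 2785/4728. So S'(1) = -6163/1182.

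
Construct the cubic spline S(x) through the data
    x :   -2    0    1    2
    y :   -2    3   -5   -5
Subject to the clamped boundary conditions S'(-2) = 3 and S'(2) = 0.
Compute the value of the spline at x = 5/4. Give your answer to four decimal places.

-5.6424

Write σ_i for S''(x_i). With h_i = 2, 1, 1 and divided differences Δ_i = 5/2, -8, 0, the continuity of S' gives the tridiagonal system
  2·σ_0 + 6·σ_1 + 1·σ_2 = 6(Δ_1 - Δ_0) = -63
  1·σ_1 + 4·σ_2 + 1·σ_3 = 6(Δ_2 - Δ_1) = 48
Clamped end conditions give two more equations: 2h_0·σ_0 + h_0·σ_1 = 6(Δ_0 - S'(-2)) = -3 and h_2·σ_2 + 2h_2·σ_3 = 6(S'(2) - Δ_2) = 0.
Solving the tridiagonal system: σ_0 = 159/22, σ_1 = -351/22, σ_2 = 201/11, σ_3 = -201/22.
On [1, 2], S(x) = -5 - 201/44·(x - 1) + 201/22·(x - 1)² - 201/44·(x - 1)³.
With (x - 1) = 1/4: S(5/4) = -15889/2816.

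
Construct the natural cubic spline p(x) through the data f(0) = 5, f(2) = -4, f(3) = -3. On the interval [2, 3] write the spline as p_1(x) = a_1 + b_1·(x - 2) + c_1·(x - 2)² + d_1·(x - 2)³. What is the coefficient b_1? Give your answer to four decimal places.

-0.8333

With M_i denoting the second derivative at x_i, h_i = 2, 1, and Δ_i = (y_(i+1) − y_i)/h_i = -9/2, 1:
  2·M_0 + 6·M_1 + 1·M_2 = 6(Δ_1 - Δ_0) = 33
Natural end conditions: M_0 = M_2 = 0.
Solving the tridiagonal system: M_0 = 0, M_1 = 11/2, M_2 = 0.
On [2, 3], with p_1(x) = a_1 + b_1·(x - 2) + c_1·(x - 2)² + d_1·(x - 2)³: c_1 = M_1/2 = 11/4, d_1 = (M_2 - M_1)/(6h_1) = -11/12, b_1 = Δ_1 - h_1(2M_1 + M_2)/6 = -5/6.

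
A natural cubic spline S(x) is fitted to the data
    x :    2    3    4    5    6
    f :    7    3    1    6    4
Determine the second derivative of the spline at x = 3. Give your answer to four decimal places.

Let σ_i = S''(x_i). Step sizes h_i = 1, 1, 1, 1; slopes of the chords Δ_i = (y_(i+1) - y_i)/h_i = -4, -2, 5, -2.
  1·σ_0 + 4·σ_1 + 1·σ_2 = 6(Δ_1 - Δ_0) = 12
  1·σ_1 + 4·σ_2 + 1·σ_3 = 6(Δ_2 - Δ_1) = 42
  1·σ_2 + 4·σ_3 + 1·σ_4 = 6(Δ_3 - Δ_2) = -42
Natural end conditions: σ_0 = σ_4 = 0.
Solving the tridiagonal system: σ_0 = 0, σ_1 = -15/28, σ_2 = 99/7, σ_3 = -393/28, σ_4 = 0.

-0.5357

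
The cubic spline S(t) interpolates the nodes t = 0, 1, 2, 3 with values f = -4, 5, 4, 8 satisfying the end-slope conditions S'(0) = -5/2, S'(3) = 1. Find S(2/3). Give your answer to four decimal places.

1.5136

With M_i denoting the second derivative at x_i, h_i = 1, 1, 1, and Δ_i = (y_(i+1) − y_i)/h_i = 9, -1, 4:
  1·M_0 + 4·M_1 + 1·M_2 = 6(Δ_1 - Δ_0) = -60
  1·M_1 + 4·M_2 + 1·M_3 = 6(Δ_2 - Δ_1) = 30
Clamped end conditions give two more equations: 2h_0·M_0 + h_0·M_1 = 6(Δ_0 - S'(0)) = 69 and h_2·M_2 + 2h_2·M_3 = 6(S'(3) - Δ_2) = -18.
Forward elimination and back-substitution give M_0 = 764/15, M_1 = -493/15, M_2 = 308/15, M_3 = -289/15.
On [0, 1], S(t) = -4 - 5/2·t + 382/15·t² - 419/30·t³.
With t = 2/3: S(2/3) = 613/405.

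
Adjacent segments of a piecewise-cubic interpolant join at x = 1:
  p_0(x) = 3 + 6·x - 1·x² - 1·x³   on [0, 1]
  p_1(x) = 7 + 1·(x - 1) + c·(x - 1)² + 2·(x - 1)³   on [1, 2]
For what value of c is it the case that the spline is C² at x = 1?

-4

p_0''(x) = -2 - 6·x, so p_0''(1) = -8. On the right, p_1''(1) = 2c, so c = -4.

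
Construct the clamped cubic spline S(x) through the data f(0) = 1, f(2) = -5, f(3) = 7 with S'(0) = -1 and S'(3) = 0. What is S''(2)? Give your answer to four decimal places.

Put σ_i = S'' at the i-th knot. Here h = (2, 1) and Δ = (-3, 12), so the interior equations h_(i-1)·σ_(i-1) + 2(h_(i-1)+h_i)·σ_i + h_i·σ_(i+1) = 6(Δ_i − Δ_(i-1)) read
  2·σ_0 + 6·σ_1 + 1·σ_2 = 6(Δ_1 - Δ_0) = 90
Clamped end conditions give two more equations: 2h_0·σ_0 + h_0·σ_1 = 6(Δ_0 - S'(0)) = -12 and h_1·σ_1 + 2h_1·σ_2 = 6(S'(3) - Δ_1) = -72.
Solving the tridiagonal system: σ_0 = -53/3, σ_1 = 88/3, σ_2 = -152/3.

29.3333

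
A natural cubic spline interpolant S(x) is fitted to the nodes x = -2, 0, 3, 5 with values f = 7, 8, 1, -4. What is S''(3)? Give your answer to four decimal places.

With M_i denoting the second derivative at x_i, h_i = 2, 3, 2, and Δ_i = (y_(i+1) − y_i)/h_i = 1/2, -7/3, -5/2:
  2·M_0 + 10·M_1 + 3·M_2 = 6(Δ_1 - Δ_0) = -17
  3·M_1 + 10·M_2 + 2·M_3 = 6(Δ_2 - Δ_1) = -1
Natural end conditions: M_0 = M_3 = 0.
Forward elimination and back-substitution give M_0 = 0, M_1 = -167/91, M_2 = 41/91, M_3 = 0.

0.4505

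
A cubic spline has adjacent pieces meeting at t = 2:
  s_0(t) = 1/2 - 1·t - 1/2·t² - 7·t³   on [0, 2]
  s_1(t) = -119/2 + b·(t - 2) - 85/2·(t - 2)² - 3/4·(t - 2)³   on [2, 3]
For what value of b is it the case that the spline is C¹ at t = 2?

-87

s_0'(t) = -1 - 1·t - 21·t², so s_0'(2) = -87. On the right, s_1'(2) = b, so b = -87.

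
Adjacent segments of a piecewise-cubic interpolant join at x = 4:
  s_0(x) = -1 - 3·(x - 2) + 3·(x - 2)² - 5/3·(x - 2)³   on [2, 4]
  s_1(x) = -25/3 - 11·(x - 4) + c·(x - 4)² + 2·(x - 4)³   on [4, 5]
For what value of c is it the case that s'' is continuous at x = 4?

-7

s_0''(x) = 6 - 10·(x - 2), so s_0''(4) = -14. On the right, s_1''(4) = 2c, so c = -7.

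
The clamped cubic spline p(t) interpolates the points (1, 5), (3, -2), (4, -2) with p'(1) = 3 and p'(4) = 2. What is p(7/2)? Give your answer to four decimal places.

Put σ_i = p'' at the i-th knot. Here h = (2, 1) and Δ = (-7/2, 0), so the interior equations h_(i-1)·σ_(i-1) + 2(h_(i-1)+h_i)·σ_i + h_i·σ_(i+1) = 6(Δ_i − Δ_(i-1)) read
  2·σ_0 + 6·σ_1 + 1·σ_2 = 6(Δ_1 - Δ_0) = 21
Clamped end conditions give two more equations: 2h_0·σ_0 + h_0·σ_1 = 6(Δ_0 - p'(1)) = -39 and h_1·σ_1 + 2h_1·σ_2 = 6(p'(4) - Δ_1) = 12.
Hence σ_0 = -163/12, σ_1 = 23/3, σ_2 = 13/6.
On [3, 4], p(t) = -2 - 35/12·(t - 3) + 23/6·(t - 3)² - 11/12·(t - 3)³.
With (t - 3) = 1/2: p(7/2) = -251/96.

-2.6146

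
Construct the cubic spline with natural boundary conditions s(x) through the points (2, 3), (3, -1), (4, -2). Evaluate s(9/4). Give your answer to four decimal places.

1.8242

Put M_i = s'' at the i-th knot. Here h = (1, 1) and Δ = (-4, -1), so the interior equations h_(i-1)·M_(i-1) + 2(h_(i-1)+h_i)·M_i + h_i·M_(i+1) = 6(Δ_i − Δ_(i-1)) read
  1·M_0 + 4·M_1 + 1·M_2 = 6(Δ_1 - Δ_0) = 18
Natural end conditions: M_0 = M_2 = 0.
Hence M_0 = 0, M_1 = 9/2, M_2 = 0.
On [2, 3], s(x) = 3 - 19/4·(x - 2) + 0·(x - 2)² + 3/4·(x - 2)³.
With (x - 2) = 1/4: s(9/4) = 467/256.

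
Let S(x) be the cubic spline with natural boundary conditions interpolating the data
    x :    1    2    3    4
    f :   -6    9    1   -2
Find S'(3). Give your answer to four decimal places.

Put M_i = S'' at the i-th knot. Here h = (1, 1, 1) and Δ = (15, -8, -3), so the interior equations h_(i-1)·M_(i-1) + 2(h_(i-1)+h_i)·M_i + h_i·M_(i+1) = 6(Δ_i − Δ_(i-1)) read
  1·M_0 + 4·M_1 + 1·M_2 = 6(Δ_1 - Δ_0) = -138
  1·M_1 + 4·M_2 + 1·M_3 = 6(Δ_2 - Δ_1) = 30
Natural end conditions: M_0 = M_3 = 0.
Hence M_0 = 0, M_1 = -194/5, M_2 = 86/5, M_3 = 0.
On [3, 4], S'(x) = b_2 + 2c_2·(x - 3) + 3d_2·(x - 3)² with b_2 = Δ_2 - h_2(2M_2 + M_3)/6 = -131/15, c_2 = M_2/2 = 43/5, d_2 = (M_3 - M_2)/(6h_2) = -43/15. So S'(3) = -131/15.

-8.7333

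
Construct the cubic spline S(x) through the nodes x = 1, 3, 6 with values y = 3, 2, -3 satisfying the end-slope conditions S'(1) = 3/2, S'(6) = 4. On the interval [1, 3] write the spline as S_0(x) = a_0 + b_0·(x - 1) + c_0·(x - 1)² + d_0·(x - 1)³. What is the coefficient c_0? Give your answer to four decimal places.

Write M_i for S''(x_i). With h_i = 2, 3 and divided differences Δ_i = -1/2, -5/3, the continuity of S' gives the tridiagonal system
  2·M_0 + 10·M_1 + 3·M_2 = 6(Δ_1 - Δ_0) = -7
Clamped end conditions give two more equations: 2h_0·M_0 + h_0·M_1 = 6(Δ_0 - S'(1)) = -12 and h_1·M_1 + 2h_1·M_2 = 6(S'(6) - Δ_1) = 34.
Solving: M_0 = -9/5, M_1 = -12/5, M_2 = 103/15.
On [1, 3], with S_0(x) = a_0 + b_0·(x - 1) + c_0·(x - 1)² + d_0·(x - 1)³: c_0 = M_0/2 = -9/10, d_0 = (M_1 - M_0)/(6h_0) = -1/20, b_0 = Δ_0 - h_0(2M_0 + M_1)/6 = 3/2.

-0.9000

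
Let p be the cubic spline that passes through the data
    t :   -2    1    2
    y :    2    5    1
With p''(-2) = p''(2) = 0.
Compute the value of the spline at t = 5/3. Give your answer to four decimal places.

2.5185

With M_i denoting the second derivative at x_i, h_i = 3, 1, and Δ_i = (y_(i+1) − y_i)/h_i = 1, -4:
  3·M_0 + 8·M_1 + 1·M_2 = 6(Δ_1 - Δ_0) = -30
Natural end conditions: M_0 = M_2 = 0.
Solving: M_0 = 0, M_1 = -15/4, M_2 = 0.
On [1, 2], p(t) = 5 - 11/4·(t - 1) - 15/8·(t - 1)² + 5/8·(t - 1)³.
With (t - 1) = 2/3: p(5/3) = 68/27.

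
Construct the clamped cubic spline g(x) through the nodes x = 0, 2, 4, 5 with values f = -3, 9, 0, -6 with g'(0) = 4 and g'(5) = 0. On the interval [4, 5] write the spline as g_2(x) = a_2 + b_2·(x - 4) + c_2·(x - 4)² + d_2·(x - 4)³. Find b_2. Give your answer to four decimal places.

-8.6304

Put m_i = g'' at the i-th knot. Here h = (2, 2, 1) and Δ = (6, -9/2, -6), so the interior equations h_(i-1)·m_(i-1) + 2(h_(i-1)+h_i)·m_i + h_i·m_(i+1) = 6(Δ_i − Δ_(i-1)) read
  2·m_0 + 8·m_1 + 2·m_2 = 6(Δ_1 - Δ_0) = -63
  2·m_1 + 6·m_2 + 1·m_3 = 6(Δ_2 - Δ_1) = -9
Clamped end conditions give two more equations: 2h_0·m_0 + h_0·m_1 = 6(Δ_0 - g'(0)) = 12 and h_2·m_2 + 2h_2·m_3 = 6(g'(5) - Δ_2) = 36.
Hence m_0 = 355/46, m_1 = -217/23, m_2 = -34/23, m_3 = 431/23.
On [4, 5], with g_2(x) = a_2 + b_2·(x - 4) + c_2·(x - 4)² + d_2·(x - 4)³: c_2 = m_2/2 = -17/23, d_2 = (m_3 - m_2)/(6h_2) = 155/46, b_2 = Δ_2 - h_2(2m_2 + m_3)/6 = -397/46.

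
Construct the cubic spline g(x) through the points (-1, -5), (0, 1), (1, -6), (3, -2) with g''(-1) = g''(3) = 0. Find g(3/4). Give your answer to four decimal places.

Let m_i = g''(x_i). Step sizes h_i = 1, 1, 2; slopes of the chords Δ_i = (y_(i+1) - y_i)/h_i = 6, -7, 2.
  1·m_0 + 4·m_1 + 1·m_2 = 6(Δ_1 - Δ_0) = -78
  1·m_1 + 6·m_2 + 2·m_3 = 6(Δ_2 - Δ_1) = 54
Natural end conditions: m_0 = m_3 = 0.
Solving the tridiagonal system: m_0 = 0, m_1 = -522/23, m_2 = 294/23, m_3 = 0.
On [0, 1], g(x) = 1 - 36/23·x - 261/23·x² + 136/23·x³.
With x = 3/4: g(3/4) = -65/16.

-4.0625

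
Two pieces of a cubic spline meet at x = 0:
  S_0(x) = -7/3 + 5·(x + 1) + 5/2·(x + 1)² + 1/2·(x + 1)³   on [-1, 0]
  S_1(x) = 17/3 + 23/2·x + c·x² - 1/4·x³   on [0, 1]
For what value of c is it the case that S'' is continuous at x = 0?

4

S_0''(x) = 5 + 3·(x + 1), so S_0''(0) = 8. On the right, S_1''(0) = 2c, so c = 4.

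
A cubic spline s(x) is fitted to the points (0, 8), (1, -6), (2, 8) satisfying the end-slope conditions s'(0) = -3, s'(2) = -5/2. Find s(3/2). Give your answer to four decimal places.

With m_i denoting the second derivative at x_i, h_i = 1, 1, and Δ_i = (y_(i+1) − y_i)/h_i = -14, 14:
  1·m_0 + 4·m_1 + 1·m_2 = 6(Δ_1 - Δ_0) = 168
Clamped end conditions give two more equations: 2h_0·m_0 + h_0·m_1 = 6(Δ_0 - s'(0)) = -66 and h_1·m_1 + 2h_1·m_2 = 6(s'(2) - Δ_1) = -99.
Solving: m_0 = -299/4, m_1 = 167/2, m_2 = -365/4.
On [1, 2], s(x) = -6 + 11/8·(x - 1) + 167/4·(x - 1)² - 233/8·(x - 1)³.
With (x - 1) = 1/2: s(3/2) = 95/64.

1.4844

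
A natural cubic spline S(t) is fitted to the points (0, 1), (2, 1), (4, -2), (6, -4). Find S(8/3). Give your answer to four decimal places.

0.1827

Write m_i for S''(x_i). With h_i = 2, 2, 2 and divided differences Δ_i = 0, -3/2, -1, the continuity of S' gives the tridiagonal system
  2·m_0 + 8·m_1 + 2·m_2 = 6(Δ_1 - Δ_0) = -9
  2·m_1 + 8·m_2 + 2·m_3 = 6(Δ_2 - Δ_1) = 3
Natural end conditions: m_0 = m_3 = 0.
Hence m_0 = 0, m_1 = -13/10, m_2 = 7/10, m_3 = 0.
On [2, 4], S(t) = 1 - 13/15·(t - 2) - 13/20·(t - 2)² + 1/6·(t - 2)³.
With (t - 2) = 2/3: S(8/3) = 74/405.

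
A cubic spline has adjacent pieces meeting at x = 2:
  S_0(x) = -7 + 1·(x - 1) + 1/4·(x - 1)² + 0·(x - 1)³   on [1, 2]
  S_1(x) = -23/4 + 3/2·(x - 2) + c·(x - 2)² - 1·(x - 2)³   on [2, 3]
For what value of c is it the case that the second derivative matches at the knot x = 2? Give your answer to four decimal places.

0.2500

S_0''(x) = 1/2 + 0·(x - 1), so S_0''(2) = 1/2. On the right, S_1''(2) = 2c, so c = 1/4.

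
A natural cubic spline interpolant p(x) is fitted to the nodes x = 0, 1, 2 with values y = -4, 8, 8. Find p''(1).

-18

With σ_i denoting the second derivative at x_i, h_i = 1, 1, and Δ_i = (y_(i+1) − y_i)/h_i = 12, 0:
  1·σ_0 + 4·σ_1 + 1·σ_2 = 6(Δ_1 - Δ_0) = -72
Natural end conditions: σ_0 = σ_2 = 0.
Solving the tridiagonal system: σ_0 = 0, σ_1 = -18, σ_2 = 0.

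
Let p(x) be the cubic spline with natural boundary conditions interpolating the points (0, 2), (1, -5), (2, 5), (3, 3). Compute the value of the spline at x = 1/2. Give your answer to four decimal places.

Put σ_i = p'' at the i-th knot. Here h = (1, 1, 1) and Δ = (-7, 10, -2), so the interior equations h_(i-1)·σ_(i-1) + 2(h_(i-1)+h_i)·σ_i + h_i·σ_(i+1) = 6(Δ_i − Δ_(i-1)) read
  1·σ_0 + 4·σ_1 + 1·σ_2 = 6(Δ_1 - Δ_0) = 102
  1·σ_1 + 4·σ_2 + 1·σ_3 = 6(Δ_2 - Δ_1) = -72
Natural end conditions: σ_0 = σ_3 = 0.
Solving the tridiagonal system: σ_0 = 0, σ_1 = 32, σ_2 = -26, σ_3 = 0.
On [0, 1], p(x) = 2 - 37/3·x + 0·x² + 16/3·x³.
With x = 1/2: p(1/2) = -7/2.

-3.5000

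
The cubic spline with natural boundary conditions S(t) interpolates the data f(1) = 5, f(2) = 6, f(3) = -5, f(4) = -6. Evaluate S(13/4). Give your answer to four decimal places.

-6.3875

Write m_i for S''(x_i). With h_i = 1, 1, 1 and divided differences Δ_i = 1, -11, -1, the continuity of S' gives the tridiagonal system
  1·m_0 + 4·m_1 + 1·m_2 = 6(Δ_1 - Δ_0) = -72
  1·m_1 + 4·m_2 + 1·m_3 = 6(Δ_2 - Δ_1) = 60
Natural end conditions: m_0 = m_3 = 0.
Hence m_0 = 0, m_1 = -116/5, m_2 = 104/5, m_3 = 0.
On [3, 4], S(t) = -5 - 119/15·(t - 3) + 52/5·(t - 3)² - 52/15·(t - 3)³.
With (t - 3) = 1/4: S(13/4) = -511/80.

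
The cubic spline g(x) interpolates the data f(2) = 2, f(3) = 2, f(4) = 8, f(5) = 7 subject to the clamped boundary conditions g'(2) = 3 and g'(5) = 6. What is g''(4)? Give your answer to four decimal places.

Write M_i for g''(x_i). With h_i = 1, 1, 1 and divided differences Δ_i = 0, 6, -1, the continuity of g' gives the tridiagonal system
  1·M_0 + 4·M_1 + 1·M_2 = 6(Δ_1 - Δ_0) = 36
  1·M_1 + 4·M_2 + 1·M_3 = 6(Δ_2 - Δ_1) = -42
Clamped end conditions give two more equations: 2h_0·M_0 + h_0·M_1 = 6(Δ_0 - g'(2)) = -18 and h_2·M_2 + 2h_2·M_3 = 6(g'(5) - Δ_2) = 42.
Hence M_0 = -94/5, M_1 = 98/5, M_2 = -118/5, M_3 = 164/5.

-23.6000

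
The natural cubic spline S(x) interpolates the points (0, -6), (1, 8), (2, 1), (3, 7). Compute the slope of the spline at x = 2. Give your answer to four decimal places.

With M_i denoting the second derivative at x_i, h_i = 1, 1, 1, and Δ_i = (y_(i+1) − y_i)/h_i = 14, -7, 6:
  1·M_0 + 4·M_1 + 1·M_2 = 6(Δ_1 - Δ_0) = -126
  1·M_1 + 4·M_2 + 1·M_3 = 6(Δ_2 - Δ_1) = 78
Natural end conditions: M_0 = M_3 = 0.
Solving the tridiagonal system: M_0 = 0, M_1 = -194/5, M_2 = 146/5, M_3 = 0.
On [2, 3], S'(x) = b_2 + 2c_2·(x - 2) + 3d_2·(x - 2)² with b_2 = Δ_2 - h_2(2M_2 + M_3)/6 = -56/15, c_2 = M_2/2 = 73/5, d_2 = (M_3 - M_2)/(6h_2) = -73/15. So S'(2) = -56/15.

-3.7333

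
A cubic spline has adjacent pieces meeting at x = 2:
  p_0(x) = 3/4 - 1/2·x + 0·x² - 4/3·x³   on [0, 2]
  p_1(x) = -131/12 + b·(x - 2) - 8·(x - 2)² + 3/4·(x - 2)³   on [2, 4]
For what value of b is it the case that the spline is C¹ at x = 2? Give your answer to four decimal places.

p_0'(x) = -1/2 + 0·x - 4·x², so p_0'(2) = -33/2. On the right, p_1'(2) = b, so b = -33/2.

-16.5000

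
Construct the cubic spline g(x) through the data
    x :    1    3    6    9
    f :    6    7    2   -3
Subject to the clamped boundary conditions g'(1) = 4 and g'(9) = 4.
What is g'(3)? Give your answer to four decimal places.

Let m_i = g''(x_i). Step sizes h_i = 2, 3, 3; slopes of the chords Δ_i = (y_(i+1) - y_i)/h_i = 1/2, -5/3, -5/3.
  2·m_0 + 10·m_1 + 3·m_2 = 6(Δ_1 - Δ_0) = -13
  3·m_1 + 12·m_2 + 3·m_3 = 6(Δ_2 - Δ_1) = 0
Clamped end conditions give two more equations: 2h_0·m_0 + h_0·m_1 = 6(Δ_0 - g'(1)) = -21 and h_2·m_2 + 2h_2·m_3 = 6(g'(9) - Δ_2) = 34.
Hence m_0 = -205/38, m_1 = 11/38, m_2 = -97/57, m_3 = 743/114.
On [3, 6], g'(x) = b_1 + 2c_1·(x - 3) + 3d_1·(x - 3)² with b_1 = Δ_1 - h_1(2m_1 + m_2)/6 = -21/19, c_1 = m_1/2 = 11/76, d_1 = (m_2 - m_1)/(6h_1) = -227/2052. So g'(3) = -21/19.

-1.1053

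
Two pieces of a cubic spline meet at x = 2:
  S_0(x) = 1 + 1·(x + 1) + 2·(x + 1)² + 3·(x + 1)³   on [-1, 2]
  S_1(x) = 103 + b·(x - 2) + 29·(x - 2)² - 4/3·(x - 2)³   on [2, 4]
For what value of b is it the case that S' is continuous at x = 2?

94

S_0'(x) = 1 + 4·(x + 1) + 9·(x + 1)², so S_0'(2) = 94. On the right, S_1'(2) = b, so b = 94.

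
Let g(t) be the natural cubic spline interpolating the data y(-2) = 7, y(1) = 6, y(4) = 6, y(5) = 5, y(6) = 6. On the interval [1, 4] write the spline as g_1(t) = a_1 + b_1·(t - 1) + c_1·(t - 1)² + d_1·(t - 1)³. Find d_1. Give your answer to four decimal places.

-0.1035

With M_i denoting the second derivative at x_i, h_i = 3, 3, 1, 1, and Δ_i = (y_(i+1) − y_i)/h_i = -1/3, 0, -1, 1:
  3·M_0 + 12·M_1 + 3·M_2 = 6(Δ_1 - Δ_0) = 2
  3·M_1 + 8·M_2 + 1·M_3 = 6(Δ_2 - Δ_1) = -6
  1·M_2 + 4·M_3 + 1·M_4 = 6(Δ_3 - Δ_2) = 12
Natural end conditions: M_0 = M_4 = 0.
Forward elimination and back-substitution give M_0 = 0, M_1 = 85/168, M_2 = -19/14, M_3 = 187/56, M_4 = 0.
On [1, 4], with g_1(t) = a_1 + b_1·(t - 1) + c_1·(t - 1)² + d_1·(t - 1)³: c_1 = M_1/2 = 85/336, d_1 = (M_2 - M_1)/(6h_1) = -313/3024, b_1 = Δ_1 - h_1(2M_1 + M_2)/6 = 29/168.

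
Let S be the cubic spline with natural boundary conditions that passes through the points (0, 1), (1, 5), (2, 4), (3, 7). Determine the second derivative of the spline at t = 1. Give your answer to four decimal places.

Put m_i = S'' at the i-th knot. Here h = (1, 1, 1) and Δ = (4, -1, 3), so the interior equations h_(i-1)·m_(i-1) + 2(h_(i-1)+h_i)·m_i + h_i·m_(i+1) = 6(Δ_i − Δ_(i-1)) read
  1·m_0 + 4·m_1 + 1·m_2 = 6(Δ_1 - Δ_0) = -30
  1·m_1 + 4·m_2 + 1·m_3 = 6(Δ_2 - Δ_1) = 24
Natural end conditions: m_0 = m_3 = 0.
Forward elimination and back-substitution give m_0 = 0, m_1 = -48/5, m_2 = 42/5, m_3 = 0.

-9.6000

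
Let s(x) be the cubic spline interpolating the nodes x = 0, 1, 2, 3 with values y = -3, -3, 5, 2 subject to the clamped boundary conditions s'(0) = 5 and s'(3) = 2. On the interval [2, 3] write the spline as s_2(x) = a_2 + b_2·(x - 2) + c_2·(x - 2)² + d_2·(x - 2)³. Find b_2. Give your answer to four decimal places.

2.2000

Write σ_i for s''(x_i). With h_i = 1, 1, 1 and divided differences Δ_i = 0, 8, -3, the continuity of s' gives the tridiagonal system
  1·σ_0 + 4·σ_1 + 1·σ_2 = 6(Δ_1 - Δ_0) = 48
  1·σ_1 + 4·σ_2 + 1·σ_3 = 6(Δ_2 - Δ_1) = -66
Clamped end conditions give two more equations: 2h_0·σ_0 + h_0·σ_1 = 6(Δ_0 - s'(0)) = -30 and h_2·σ_2 + 2h_2·σ_3 = 6(s'(3) - Δ_2) = 30.
Hence σ_0 = -142/5, σ_1 = 134/5, σ_2 = -154/5, σ_3 = 152/5.
On [2, 3], with s_2(x) = a_2 + b_2·(x - 2) + c_2·(x - 2)² + d_2·(x - 2)³: c_2 = σ_2/2 = -77/5, d_2 = (σ_3 - σ_2)/(6h_2) = 51/5, b_2 = Δ_2 - h_2(2σ_2 + σ_3)/6 = 11/5.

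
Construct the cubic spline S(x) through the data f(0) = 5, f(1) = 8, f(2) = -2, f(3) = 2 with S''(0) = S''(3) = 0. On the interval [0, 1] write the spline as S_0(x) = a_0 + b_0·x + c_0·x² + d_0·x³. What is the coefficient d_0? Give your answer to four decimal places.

Write M_i for S''(x_i). With h_i = 1, 1, 1 and divided differences Δ_i = 3, -10, 4, the continuity of S' gives the tridiagonal system
  1·M_0 + 4·M_1 + 1·M_2 = 6(Δ_1 - Δ_0) = -78
  1·M_1 + 4·M_2 + 1·M_3 = 6(Δ_2 - Δ_1) = 84
Natural end conditions: M_0 = M_3 = 0.
Hence M_0 = 0, M_1 = -132/5, M_2 = 138/5, M_3 = 0.
On [0, 1], with S_0(x) = a_0 + b_0·x + c_0·x² + d_0·x³: c_0 = M_0/2 = 0, d_0 = (M_1 - M_0)/(6h_0) = -22/5, b_0 = Δ_0 - h_0(2M_0 + M_1)/6 = 37/5.

-4.4000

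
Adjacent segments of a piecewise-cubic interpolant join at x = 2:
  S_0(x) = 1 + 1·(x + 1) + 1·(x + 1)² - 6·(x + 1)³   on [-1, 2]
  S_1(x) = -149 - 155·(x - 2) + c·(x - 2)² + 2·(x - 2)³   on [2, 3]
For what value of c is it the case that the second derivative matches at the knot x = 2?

S_0''(x) = 2 - 36·(x + 1), so S_0''(2) = -106. On the right, S_1''(2) = 2c, so c = -53.

-53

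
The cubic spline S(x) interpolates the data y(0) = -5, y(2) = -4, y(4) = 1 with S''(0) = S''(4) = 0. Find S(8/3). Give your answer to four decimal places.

-2.7037

With M_i denoting the second derivative at x_i, h_i = 2, 2, and Δ_i = (y_(i+1) − y_i)/h_i = 1/2, 5/2:
  2·M_0 + 8·M_1 + 2·M_2 = 6(Δ_1 - Δ_0) = 12
Natural end conditions: M_0 = M_2 = 0.
Hence M_0 = 0, M_1 = 3/2, M_2 = 0.
On [2, 4], S(x) = -4 + 3/2·(x - 2) + 3/4·(x - 2)² - 1/8·(x - 2)³.
With (x - 2) = 2/3: S(8/3) = -73/27.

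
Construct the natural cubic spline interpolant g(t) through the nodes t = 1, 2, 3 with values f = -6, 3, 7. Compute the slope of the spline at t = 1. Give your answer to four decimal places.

10.2500

Put σ_i = g'' at the i-th knot. Here h = (1, 1) and Δ = (9, 4), so the interior equations h_(i-1)·σ_(i-1) + 2(h_(i-1)+h_i)·σ_i + h_i·σ_(i+1) = 6(Δ_i − Δ_(i-1)) read
  1·σ_0 + 4·σ_1 + 1·σ_2 = 6(Δ_1 - Δ_0) = -30
Natural end conditions: σ_0 = σ_2 = 0.
Forward elimination and back-substitution give σ_0 = 0, σ_1 = -15/2, σ_2 = 0.
On [1, 2], g'(t) = b_0 + 2c_0·(t - 1) + 3d_0·(t - 1)² with b_0 = Δ_0 - h_0(2σ_0 + σ_1)/6 = 41/4, c_0 = σ_0/2 = 0, d_0 = (σ_1 - σ_0)/(6h_0) = -5/4. So g'(1) = 41/4.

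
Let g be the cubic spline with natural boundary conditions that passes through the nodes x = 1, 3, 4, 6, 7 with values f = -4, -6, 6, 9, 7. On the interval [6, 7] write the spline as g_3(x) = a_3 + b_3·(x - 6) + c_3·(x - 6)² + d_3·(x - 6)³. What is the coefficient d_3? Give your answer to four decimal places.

-0.1586

Put M_i = g'' at the i-th knot. Here h = (2, 1, 2, 1) and Δ = (-1, 12, 3/2, -2), so the interior equations h_(i-1)·M_(i-1) + 2(h_(i-1)+h_i)·M_i + h_i·M_(i+1) = 6(Δ_i − Δ_(i-1)) read
  2·M_0 + 6·M_1 + 1·M_2 = 6(Δ_1 - Δ_0) = 78
  1·M_1 + 6·M_2 + 2·M_3 = 6(Δ_2 - Δ_1) = -63
  2·M_2 + 6·M_3 + 1·M_4 = 6(Δ_3 - Δ_2) = -21
Natural end conditions: M_0 = M_4 = 0.
Hence M_0 = 0, M_1 = 472/31, M_2 = -414/31, M_3 = 59/62, M_4 = 0.
On [6, 7], with g_3(x) = a_3 + b_3·(x - 6) + c_3·(x - 6)² + d_3·(x - 6)³: c_3 = M_3/2 = 59/124, d_3 = (M_4 - M_3)/(6h_3) = -59/372, b_3 = Δ_3 - h_3(2M_3 + M_4)/6 = -431/186.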